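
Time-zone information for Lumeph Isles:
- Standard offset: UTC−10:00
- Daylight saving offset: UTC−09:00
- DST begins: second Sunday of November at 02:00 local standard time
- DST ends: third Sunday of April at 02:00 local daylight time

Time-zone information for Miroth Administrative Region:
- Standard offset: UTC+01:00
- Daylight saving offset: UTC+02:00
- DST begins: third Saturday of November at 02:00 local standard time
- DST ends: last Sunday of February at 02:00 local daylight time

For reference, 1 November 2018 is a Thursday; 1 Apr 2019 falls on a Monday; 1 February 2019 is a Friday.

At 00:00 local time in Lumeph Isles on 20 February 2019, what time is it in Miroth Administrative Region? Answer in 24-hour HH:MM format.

11:00

1 November 2018 is a Thursday, so the first Sunday is November 4 and the second is November 11.
1 April 2019 is a Monday, so the first Sunday is April 7 and the third is April 21.
20 February 2019 lies within the daylight-saving period (11 November 2018 – 21 April 2019), so Lumeph Isles is on daylight time, UTC−09:00.
00:00 Lumeph Isles + 9h = 09:00 UTC.
1 November 2018 is a Thursday, so the first Saturday is November 3 and the third is November 17.
1 February 2019 is a Friday, so Sundays fall on 3, 10, 17, 24; the last is February 24.
At the standard offset (UTC+01:00), 09:00 UTC + 1h = 10:00 Miroth Administrative Region standard time.
Daylight saving runs 17 November 2018 – 24 February 2019; the standard-time date in Miroth Administrative Region, 20 February 2019, is inside that window, so Miroth Administrative Region is at UTC+02:00.
09:00 UTC + 2h = 11:00 Miroth Administrative Region.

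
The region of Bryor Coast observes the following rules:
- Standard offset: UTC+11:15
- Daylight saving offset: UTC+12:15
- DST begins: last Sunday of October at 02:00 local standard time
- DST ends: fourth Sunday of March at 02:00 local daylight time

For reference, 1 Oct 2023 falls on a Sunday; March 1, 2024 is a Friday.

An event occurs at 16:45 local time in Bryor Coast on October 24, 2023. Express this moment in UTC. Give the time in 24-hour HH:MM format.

1 October 2023 is a Sunday, so Sundays fall on 1, 8, 15, 22, 29; the last is October 29.
1 March 2024 is a Friday, so the first Sunday is March 3 and the fourth is March 24.
October 24, 2023 does not fall between 29 October 2023 and 24 March 2024, so daylight saving is not in effect and Bryor Coast is at UTC+11:15.
16:45 local − 11h15m = 05:30 UTC.

05:30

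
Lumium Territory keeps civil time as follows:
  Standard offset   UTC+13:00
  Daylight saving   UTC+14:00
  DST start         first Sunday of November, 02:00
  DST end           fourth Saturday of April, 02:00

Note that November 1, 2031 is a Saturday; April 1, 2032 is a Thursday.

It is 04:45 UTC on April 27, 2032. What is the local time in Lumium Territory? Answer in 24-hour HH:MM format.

17:45

1 November 2031 is a Saturday, so the first Sunday is November 2.
1 April 2032 is a Thursday, so the first Saturday is April 3 and the fourth is April 24.
At the standard offset (UTC+13:00), 04:45 UTC + 13h = 17:45 Lumium Territory standard time.
The standard-time date in Lumium Territory, April 27, 2032, does not fall between 2 November 2031 and 24 April 2032, so daylight saving is not in effect and Lumium Territory is at UTC+13:00.
04:45 UTC + 13h = 17:45 local.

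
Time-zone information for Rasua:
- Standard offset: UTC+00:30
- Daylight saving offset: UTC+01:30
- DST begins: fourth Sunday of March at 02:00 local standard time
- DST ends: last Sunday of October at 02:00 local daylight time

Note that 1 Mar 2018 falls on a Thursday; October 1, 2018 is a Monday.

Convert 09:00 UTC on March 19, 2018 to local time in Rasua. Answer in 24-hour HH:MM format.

1 March 2018 is a Thursday, so the first Sunday is March 4 and the fourth is March 25.
1 October 2018 is a Monday, so Sundays fall on 7, 14, 21, 28; the last is October 28.
At the standard offset (UTC+00:30), 09:00 UTC + 0h30m = 09:30 Rasua standard time.
The standard-time date in Rasua, March 19, 2018, is outside the daylight-saving period (25 March – 28 October), so Rasua is on standard time, UTC+00:30.
09:00 UTC + 0h30m = 09:30 local.

09:30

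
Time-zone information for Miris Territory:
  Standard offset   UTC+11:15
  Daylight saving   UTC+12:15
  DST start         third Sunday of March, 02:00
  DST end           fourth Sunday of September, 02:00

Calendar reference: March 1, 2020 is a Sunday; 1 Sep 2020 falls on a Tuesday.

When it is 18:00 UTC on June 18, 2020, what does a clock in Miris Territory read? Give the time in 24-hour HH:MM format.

1 March 2020 is a Sunday, so the first Sunday is March 1 and the third is March 15.
1 September 2020 is a Tuesday, so the first Sunday is September 6 and the fourth is September 27.
At the standard offset (UTC+11:15), 18:00 UTC + 11h15m = 05:15 Miris Territory standard time (rolling into the next day, 19 June 2020).
The standard-time date in Miris Territory, June 19, 2020, falls between 15 March and 27 September, so daylight saving is in effect and Miris Territory is at UTC+12:15.
18:00 UTC + 12h15m = 06:15 local (rolling into the next day, 19 June 2020).

06:15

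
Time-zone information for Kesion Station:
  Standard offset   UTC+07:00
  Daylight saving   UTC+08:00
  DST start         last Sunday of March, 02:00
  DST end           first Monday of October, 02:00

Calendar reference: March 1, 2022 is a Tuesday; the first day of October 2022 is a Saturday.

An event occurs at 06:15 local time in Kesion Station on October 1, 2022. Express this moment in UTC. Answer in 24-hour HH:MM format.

22:15

1 March 2022 is a Tuesday, so Sundays fall on 6, 13, 20, 27; the last is March 27.
1 October 2022 is a Saturday, so the first Monday is October 3.
October 1, 2022 falls between 27 March and 3 October, so daylight saving is in effect and Kesion Station is at UTC+08:00.
06:15 local − 8h = 22:15 UTC (rolling into the previous day, 30 September 2022).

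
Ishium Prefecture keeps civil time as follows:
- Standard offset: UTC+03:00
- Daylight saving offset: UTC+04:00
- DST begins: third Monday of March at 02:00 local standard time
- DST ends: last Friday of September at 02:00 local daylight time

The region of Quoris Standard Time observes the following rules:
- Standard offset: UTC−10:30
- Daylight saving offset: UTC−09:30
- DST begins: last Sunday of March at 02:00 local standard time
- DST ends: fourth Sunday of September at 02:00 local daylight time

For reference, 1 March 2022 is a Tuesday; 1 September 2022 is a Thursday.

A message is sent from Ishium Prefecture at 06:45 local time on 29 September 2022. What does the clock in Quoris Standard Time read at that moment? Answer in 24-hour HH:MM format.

1 March 2022 is a Tuesday, so the first Monday is March 7 and the third is March 21.
1 September 2022 is a Thursday, so Fridays fall on 2, 9, 16, 23, 30; the last is September 30.
29 September 2022 falls between 21 March and 30 September, so daylight saving is in effect and Ishium Prefecture is at UTC+04:00.
06:45 Ishium Prefecture − 4h = 02:45 UTC.
1 March 2022 is a Tuesday, so Sundays fall on 6, 13, 20, 27; the last is March 27.
1 September 2022 is a Thursday, so the first Sunday is September 4 and the fourth is September 25.
At the standard offset (UTC−10:30), 02:45 UTC − 10h30m = 16:15 Quoris Standard Time standard time (rolling into the previous day, 28 September 2022).
Daylight saving runs 27 March – 25 September; the standard-time date in Quoris Standard Time, 28 September 2022, is outside that window, so Quoris Standard Time is on standard time at UTC−10:30.
02:45 UTC − 10h30m = 16:15 Quoris Standard Time (rolling into the previous day, 28 September 2022).

16:15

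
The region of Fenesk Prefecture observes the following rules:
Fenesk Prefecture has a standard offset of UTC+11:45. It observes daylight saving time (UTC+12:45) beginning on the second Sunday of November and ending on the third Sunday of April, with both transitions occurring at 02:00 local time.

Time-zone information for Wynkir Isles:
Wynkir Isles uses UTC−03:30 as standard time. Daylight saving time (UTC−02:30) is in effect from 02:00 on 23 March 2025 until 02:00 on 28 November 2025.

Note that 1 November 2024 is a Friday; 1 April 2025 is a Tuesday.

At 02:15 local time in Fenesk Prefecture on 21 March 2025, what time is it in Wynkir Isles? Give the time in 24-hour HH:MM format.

1 November 2024 is a Friday, so the first Sunday is November 3 and the second is November 10.
1 April 2025 is a Tuesday, so the first Sunday is April 6 and the third is April 20.
Daylight saving runs 10 November 2024 – 20 April 2025; 21 March 2025 is inside that window, so Fenesk Prefecture is at UTC+12:45.
02:15 Fenesk Prefecture − 12h45m = 13:30 UTC (rolling into the previous day, 20 March 2025).
At the standard offset (UTC−03:30), 13:30 UTC − 3h30m = 10:00 Wynkir Isles standard time.
The standard-time date in Wynkir Isles, 20 March 2025, is outside the daylight-saving period (23 March – 28 November), so Wynkir Isles is on standard time, UTC−03:30.
13:30 UTC − 3h30m = 10:00 Wynkir Isles.

10:00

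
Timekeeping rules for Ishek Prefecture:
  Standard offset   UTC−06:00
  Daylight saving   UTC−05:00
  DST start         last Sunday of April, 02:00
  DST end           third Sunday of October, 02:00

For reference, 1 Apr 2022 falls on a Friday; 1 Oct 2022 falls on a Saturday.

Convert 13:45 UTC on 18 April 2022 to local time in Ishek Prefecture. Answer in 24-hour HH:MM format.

07:45

1 April 2022 is a Friday, so Sundays fall on 3, 10, 17, 24; the last is April 24.
1 October 2022 is a Saturday, so the first Sunday is October 2 and the third is October 16.
At the standard offset (UTC−06:00), 13:45 UTC − 6h = 07:45 Ishek Prefecture standard time.
Daylight saving runs 24 April – 16 October; the standard-time date in Ishek Prefecture, 18 April 2022, is outside that window, so Ishek Prefecture is on standard time at UTC−06:00.
13:45 UTC − 6h = 07:45 local.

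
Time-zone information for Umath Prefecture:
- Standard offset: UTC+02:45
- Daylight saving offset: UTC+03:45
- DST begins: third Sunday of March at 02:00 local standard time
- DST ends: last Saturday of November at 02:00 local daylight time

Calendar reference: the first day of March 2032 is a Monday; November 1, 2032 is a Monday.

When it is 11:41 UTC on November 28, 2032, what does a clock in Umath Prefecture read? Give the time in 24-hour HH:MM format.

14:26

1 March 2032 is a Monday, so the first Sunday is March 7 and the third is March 21.
1 November 2032 is a Monday, so Saturdays fall on 6, 13, 20, 27; the last is November 27.
At the standard offset (UTC+02:45), 11:41 UTC + 2h45m = 14:26 Umath Prefecture standard time.
Daylight saving runs 21 March – 27 November; the standard-time date in Umath Prefecture, November 28, 2032, is outside that window, so Umath Prefecture is on standard time at UTC+02:45.
11:41 UTC + 2h45m = 14:26 local.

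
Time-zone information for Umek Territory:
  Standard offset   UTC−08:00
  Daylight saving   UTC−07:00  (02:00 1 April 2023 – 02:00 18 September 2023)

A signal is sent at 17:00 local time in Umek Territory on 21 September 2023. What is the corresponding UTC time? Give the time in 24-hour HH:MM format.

01:00

21 September 2023 does not fall between 1 April and 18 September, so daylight saving is not in effect and Umek Territory is at UTC−08:00.
17:00 local + 8h = 01:00 UTC (rolling into the next day, 22 September 2023).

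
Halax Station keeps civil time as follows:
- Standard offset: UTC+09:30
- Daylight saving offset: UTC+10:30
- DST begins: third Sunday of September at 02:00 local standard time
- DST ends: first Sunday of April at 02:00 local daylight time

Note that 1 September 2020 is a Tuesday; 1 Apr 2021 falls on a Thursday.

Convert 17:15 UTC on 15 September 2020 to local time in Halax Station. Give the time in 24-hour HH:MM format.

1 September 2020 is a Tuesday, so the first Sunday is September 6 and the third is September 20.
1 April 2021 is a Thursday, so the first Sunday is April 4.
At the standard offset (UTC+09:30), 17:15 UTC + 9h30m = 02:45 Halax Station standard time (rolling into the next day, 16 September 2020).
The standard-time date in Halax Station, 16 September 2020, is outside the daylight-saving period (20 September 2020 – 4 April 2021), so Halax Station is on standard time, UTC+09:30.
17:15 UTC + 9h30m = 02:45 local (rolling into the next day, 16 September 2020).

02:45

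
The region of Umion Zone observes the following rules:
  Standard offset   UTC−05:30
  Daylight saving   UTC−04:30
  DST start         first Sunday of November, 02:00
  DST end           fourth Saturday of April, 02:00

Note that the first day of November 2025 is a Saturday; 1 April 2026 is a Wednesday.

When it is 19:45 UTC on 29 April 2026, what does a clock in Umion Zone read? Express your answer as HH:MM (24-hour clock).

14:15

1 November 2025 is a Saturday, so the first Sunday is November 2.
1 April 2026 is a Wednesday, so the first Saturday is April 4 and the fourth is April 25.
At the standard offset (UTC−05:30), 19:45 UTC − 5h30m = 14:15 Umion Zone standard time.
The standard-time date in Umion Zone, 29 April 2026, is outside the daylight-saving period (2 November 2025 – 25 April 2026), so Umion Zone is on standard time, UTC−05:30.
19:45 UTC − 5h30m = 14:15 local.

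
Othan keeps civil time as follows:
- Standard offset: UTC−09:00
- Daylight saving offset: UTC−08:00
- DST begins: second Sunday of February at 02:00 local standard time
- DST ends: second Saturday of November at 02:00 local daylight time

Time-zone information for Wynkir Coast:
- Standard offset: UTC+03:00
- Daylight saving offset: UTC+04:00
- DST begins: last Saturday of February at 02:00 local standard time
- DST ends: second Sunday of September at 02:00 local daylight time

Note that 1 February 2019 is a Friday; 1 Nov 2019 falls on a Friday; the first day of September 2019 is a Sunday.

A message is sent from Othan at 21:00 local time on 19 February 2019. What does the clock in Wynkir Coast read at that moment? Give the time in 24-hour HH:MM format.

1 February 2019 is a Friday, so the first Sunday is February 3 and the second is February 10.
1 November 2019 is a Friday, so the first Saturday is November 2 and the second is November 9.
Daylight saving runs 10 February – 9 November; 19 February 2019 is inside that window, so Othan is at UTC−08:00.
21:00 Othan + 8h = 05:00 UTC (rolling into the next day, 20 February 2019).
1 February 2019 is a Friday, so Saturdays fall on 2, 9, 16, 23; the last is February 23.
1 September 2019 is a Sunday, so the first Sunday is September 1 and the second is September 8.
At the standard offset (UTC+03:00), 05:00 UTC + 3h = 08:00 Wynkir Coast standard time.
The standard-time date in Wynkir Coast, 20 February 2019, is outside the daylight-saving period (23 February – 8 September), so Wynkir Coast is on standard time, UTC+03:00.
05:00 UTC + 3h = 08:00 Wynkir Coast.

08:00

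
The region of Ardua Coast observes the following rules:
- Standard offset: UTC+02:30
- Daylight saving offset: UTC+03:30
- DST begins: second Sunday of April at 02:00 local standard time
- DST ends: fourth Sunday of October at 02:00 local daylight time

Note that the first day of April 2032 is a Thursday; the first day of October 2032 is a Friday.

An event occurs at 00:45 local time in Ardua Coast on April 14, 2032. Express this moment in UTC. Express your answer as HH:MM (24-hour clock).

21:15

1 April 2032 is a Thursday, so the first Sunday is April 4 and the second is April 11.
1 October 2032 is a Friday, so the first Sunday is October 3 and the fourth is October 24.
April 14, 2032 falls between 11 April and 24 October, so daylight saving is in effect and Ardua Coast is at UTC+03:30.
00:45 local − 3h30m = 21:15 UTC (rolling into the previous day, 13 April 2032).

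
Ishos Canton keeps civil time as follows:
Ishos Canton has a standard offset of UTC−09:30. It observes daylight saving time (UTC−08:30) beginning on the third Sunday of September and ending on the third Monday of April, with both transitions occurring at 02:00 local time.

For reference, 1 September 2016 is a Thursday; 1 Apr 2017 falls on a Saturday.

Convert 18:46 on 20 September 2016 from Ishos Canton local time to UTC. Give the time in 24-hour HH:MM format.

1 September 2016 is a Thursday, so the first Sunday is September 4 and the third is September 18.
1 April 2017 is a Saturday, so the first Monday is April 3 and the third is April 17.
20 September 2016 lies within the daylight-saving period (18 September 2016 – 17 April 2017), so Ishos Canton is on daylight time, UTC−08:30.
18:46 local + 8h30m = 03:16 UTC (rolling into the next day, 21 September 2016).

03:16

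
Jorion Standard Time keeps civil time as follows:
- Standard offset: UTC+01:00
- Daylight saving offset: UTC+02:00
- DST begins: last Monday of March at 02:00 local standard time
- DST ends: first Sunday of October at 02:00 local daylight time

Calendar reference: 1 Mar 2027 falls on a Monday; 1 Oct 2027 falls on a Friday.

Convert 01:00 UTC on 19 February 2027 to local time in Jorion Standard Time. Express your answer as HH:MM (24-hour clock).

02:00

1 March 2027 is a Monday, so Mondays fall on 1, 8, 15, 22, 29; the last is March 29.
1 October 2027 is a Friday, so the first Sunday is October 3.
At the standard offset (UTC+01:00), 01:00 UTC + 1h = 02:00 Jorion Standard Time standard time.
The standard-time date in Jorion Standard Time, 19 February 2027, is outside the daylight-saving period (29 March – 3 October), so Jorion Standard Time is on standard time, UTC+01:00.
01:00 UTC + 1h = 02:00 local.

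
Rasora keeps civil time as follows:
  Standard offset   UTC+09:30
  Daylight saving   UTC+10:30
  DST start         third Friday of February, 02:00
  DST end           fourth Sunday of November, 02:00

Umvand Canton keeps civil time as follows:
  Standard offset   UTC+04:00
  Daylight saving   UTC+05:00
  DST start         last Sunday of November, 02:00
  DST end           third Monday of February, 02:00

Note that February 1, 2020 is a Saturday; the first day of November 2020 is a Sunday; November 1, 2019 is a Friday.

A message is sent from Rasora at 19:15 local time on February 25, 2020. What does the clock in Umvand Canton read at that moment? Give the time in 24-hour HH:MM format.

1 February 2020 is a Saturday, so the first Friday is February 7 and the third is February 21.
1 November 2020 is a Sunday, so the first Sunday is November 1 and the fourth is November 22.
February 25, 2020 falls between 21 February and 22 November, so daylight saving is in effect and Rasora is at UTC+10:30.
19:15 Rasora − 10h30m = 08:45 UTC.
1 November 2019 is a Friday, so Sundays fall on 3, 10, 17, 24; the last is November 24.
1 February 2020 is a Saturday, so the first Monday is February 3 and the third is February 17.
At the standard offset (UTC+04:00), 08:45 UTC + 4h = 12:45 Umvand Canton standard time.
The standard-time date in Umvand Canton, February 25, 2020, is outside the daylight-saving period (24 November 2019 – 17 February 2020), so Umvand Canton is on standard time, UTC+04:00.
08:45 UTC + 4h = 12:45 Umvand Canton.

12:45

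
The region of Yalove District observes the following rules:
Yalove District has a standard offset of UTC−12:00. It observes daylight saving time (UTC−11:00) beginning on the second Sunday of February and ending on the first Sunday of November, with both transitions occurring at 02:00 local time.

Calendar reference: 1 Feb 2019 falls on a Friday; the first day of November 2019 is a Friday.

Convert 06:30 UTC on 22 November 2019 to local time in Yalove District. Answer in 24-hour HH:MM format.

1 February 2019 is a Friday, so the first Sunday is February 3 and the second is February 10.
1 November 2019 is a Friday, so the first Sunday is November 3.
At the standard offset (UTC−12:00), 06:30 UTC − 12h = 18:30 Yalove District standard time (rolling into the previous day, 21 November 2019).
Daylight saving runs 10 February – 3 November; the standard-time date in Yalove District, 21 November 2019, is outside that window, so Yalove District is on standard time at UTC−12:00.
06:30 UTC − 12h = 18:30 local (rolling into the previous day, 21 November 2019).

18:30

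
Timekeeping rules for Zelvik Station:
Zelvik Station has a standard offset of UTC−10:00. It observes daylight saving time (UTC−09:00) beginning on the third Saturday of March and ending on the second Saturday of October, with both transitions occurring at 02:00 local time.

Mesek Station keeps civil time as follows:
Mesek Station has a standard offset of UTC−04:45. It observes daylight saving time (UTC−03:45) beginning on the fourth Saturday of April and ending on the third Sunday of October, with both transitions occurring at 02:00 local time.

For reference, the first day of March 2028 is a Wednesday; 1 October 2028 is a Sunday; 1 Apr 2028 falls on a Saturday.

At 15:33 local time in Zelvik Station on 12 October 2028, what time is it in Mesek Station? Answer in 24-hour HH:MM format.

20:48

1 March 2028 is a Wednesday, so the first Saturday is March 4 and the third is March 18.
1 October 2028 is a Sunday, so the first Saturday is October 7 and the second is October 14.
12 October 2028 lies within the daylight-saving period (18 March – 14 October), so Zelvik Station is on daylight time, UTC−09:00.
15:33 Zelvik Station + 9h = 00:33 UTC (rolling into the next day, 13 October 2028).
1 April 2028 is a Saturday, so the first Saturday is April 1 and the fourth is April 22.
1 October 2028 is a Sunday, so the first Sunday is October 1 and the third is October 15.
At the standard offset (UTC−04:45), 00:33 UTC − 4h45m = 19:48 Mesek Station standard time (rolling into the previous day, 12 October 2028).
Daylight saving runs 22 April – 15 October; the standard-time date in Mesek Station, 12 October 2028, is inside that window, so Mesek Station is at UTC−03:45.
00:33 UTC − 3h45m = 20:48 Mesek Station (rolling into the previous day, 12 October 2028).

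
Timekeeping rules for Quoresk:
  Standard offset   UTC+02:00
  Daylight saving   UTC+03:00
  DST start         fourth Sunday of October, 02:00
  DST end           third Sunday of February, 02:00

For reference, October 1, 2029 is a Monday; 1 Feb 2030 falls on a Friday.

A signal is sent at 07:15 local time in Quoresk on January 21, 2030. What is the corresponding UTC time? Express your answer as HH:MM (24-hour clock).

04:15

1 October 2029 is a Monday, so the first Sunday is October 7 and the fourth is October 28.
1 February 2030 is a Friday, so the first Sunday is February 3 and the third is February 17.
Daylight saving runs 28 October 2029 – 17 February 2030; January 21, 2030 is inside that window, so Quoresk is at UTC+03:00.
07:15 local − 3h = 04:15 UTC.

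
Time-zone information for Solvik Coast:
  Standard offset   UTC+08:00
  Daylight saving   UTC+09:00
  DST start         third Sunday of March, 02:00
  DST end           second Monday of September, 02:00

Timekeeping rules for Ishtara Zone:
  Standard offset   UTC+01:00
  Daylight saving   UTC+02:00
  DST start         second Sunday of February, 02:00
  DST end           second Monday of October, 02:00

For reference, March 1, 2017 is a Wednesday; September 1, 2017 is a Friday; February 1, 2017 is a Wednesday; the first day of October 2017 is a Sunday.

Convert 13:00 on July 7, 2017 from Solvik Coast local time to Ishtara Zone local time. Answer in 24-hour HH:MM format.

06:00

1 March 2017 is a Wednesday, so the first Sunday is March 5 and the third is March 19.
1 September 2017 is a Friday, so the first Monday is September 4 and the second is September 11.
Daylight saving runs 19 March – 11 September; July 7, 2017 is inside that window, so Solvik Coast is at UTC+09:00.
13:00 Solvik Coast − 9h = 04:00 UTC.
1 February 2017 is a Wednesday, so the first Sunday is February 5 and the second is February 12.
1 October 2017 is a Sunday, so the first Monday is October 2 and the second is October 9.
At the standard offset (UTC+01:00), 04:00 UTC + 1h = 05:00 Ishtara Zone standard time.
The standard-time date in Ishtara Zone, July 7, 2017, falls between 12 February and 9 October, so daylight saving is in effect and Ishtara Zone is at UTC+02:00.
04:00 UTC + 2h = 06:00 Ishtara Zone.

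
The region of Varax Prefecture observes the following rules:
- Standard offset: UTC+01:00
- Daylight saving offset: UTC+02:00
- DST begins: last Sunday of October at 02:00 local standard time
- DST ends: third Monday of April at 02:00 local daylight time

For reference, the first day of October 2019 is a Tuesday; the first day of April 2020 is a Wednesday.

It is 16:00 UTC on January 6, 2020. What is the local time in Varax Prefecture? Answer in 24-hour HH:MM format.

18:00

1 October 2019 is a Tuesday, so Sundays fall on 6, 13, 20, 27; the last is October 27.
1 April 2020 is a Wednesday, so the first Monday is April 6 and the third is April 20.
At the standard offset (UTC+01:00), 16:00 UTC + 1h = 17:00 Varax Prefecture standard time.
The standard-time date in Varax Prefecture, January 6, 2020, lies within the daylight-saving period (27 October 2019 – 20 April 2020), so Varax Prefecture is on daylight time, UTC+02:00.
16:00 UTC + 2h = 18:00 local.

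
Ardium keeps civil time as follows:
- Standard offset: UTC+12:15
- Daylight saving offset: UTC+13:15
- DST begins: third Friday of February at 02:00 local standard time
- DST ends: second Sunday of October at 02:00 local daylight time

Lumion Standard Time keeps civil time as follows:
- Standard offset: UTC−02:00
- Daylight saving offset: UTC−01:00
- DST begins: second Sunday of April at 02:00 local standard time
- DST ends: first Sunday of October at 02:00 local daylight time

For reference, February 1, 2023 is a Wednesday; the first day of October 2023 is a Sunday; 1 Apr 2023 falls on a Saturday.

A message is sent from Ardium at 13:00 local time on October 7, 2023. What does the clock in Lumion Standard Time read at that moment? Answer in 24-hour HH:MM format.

21:45

1 February 2023 is a Wednesday, so the first Friday is February 3 and the third is February 17.
1 October 2023 is a Sunday, so the first Sunday is October 1 and the second is October 8.
October 7, 2023 lies within the daylight-saving period (17 February – 8 October), so Ardium is on daylight time, UTC+13:15.
13:00 Ardium − 13h15m = 23:45 UTC (rolling into the previous day, 6 October 2023).
1 April 2023 is a Saturday, so the first Sunday is April 2 and the second is April 9.
1 October 2023 is a Sunday, so the first Sunday is October 1.
At the standard offset (UTC−02:00), 23:45 UTC − 2h = 21:45 Lumion Standard Time standard time.
Daylight saving runs 9 April – 1 October; the standard-time date in Lumion Standard Time, October 6, 2023, is outside that window, so Lumion Standard Time is on standard time at UTC−02:00.
23:45 UTC − 2h = 21:45 Lumion Standard Time.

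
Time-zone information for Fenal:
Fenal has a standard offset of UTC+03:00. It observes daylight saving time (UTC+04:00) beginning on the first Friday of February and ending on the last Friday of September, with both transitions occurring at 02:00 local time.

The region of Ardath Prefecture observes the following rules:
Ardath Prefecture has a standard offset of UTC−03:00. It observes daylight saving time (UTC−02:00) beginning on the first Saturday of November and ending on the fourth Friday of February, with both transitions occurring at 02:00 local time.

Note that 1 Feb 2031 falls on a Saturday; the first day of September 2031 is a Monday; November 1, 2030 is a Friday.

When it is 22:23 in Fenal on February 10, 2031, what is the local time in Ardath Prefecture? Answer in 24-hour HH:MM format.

1 February 2031 is a Saturday, so the first Friday is February 7.
1 September 2031 is a Monday, so Fridays fall on 5, 12, 19, 26; the last is September 26.
February 10, 2031 falls between 7 February and 26 September, so daylight saving is in effect and Fenal is at UTC+04:00.
22:23 Fenal − 4h = 18:23 UTC.
1 November 2030 is a Friday, so the first Saturday is November 2.
1 February 2031 is a Saturday, so the first Friday is February 7 and the fourth is February 28.
At the standard offset (UTC−03:00), 18:23 UTC − 3h = 15:23 Ardath Prefecture standard time.
The standard-time date in Ardath Prefecture, February 10, 2031, lies within the daylight-saving period (2 November 2030 – 28 February 2031), so Ardath Prefecture is on daylight time, UTC−02:00.
18:23 UTC − 2h = 16:23 Ardath Prefecture.

16:23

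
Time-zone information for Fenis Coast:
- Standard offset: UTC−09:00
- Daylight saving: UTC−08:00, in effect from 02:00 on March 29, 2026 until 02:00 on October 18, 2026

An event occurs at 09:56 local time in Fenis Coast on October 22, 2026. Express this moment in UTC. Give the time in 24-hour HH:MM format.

18:56

Daylight saving runs 29 March – 18 October; October 22, 2026 is outside that window, so Fenis Coast is on standard time at UTC−09:00.
09:56 local + 9h = 18:56 UTC.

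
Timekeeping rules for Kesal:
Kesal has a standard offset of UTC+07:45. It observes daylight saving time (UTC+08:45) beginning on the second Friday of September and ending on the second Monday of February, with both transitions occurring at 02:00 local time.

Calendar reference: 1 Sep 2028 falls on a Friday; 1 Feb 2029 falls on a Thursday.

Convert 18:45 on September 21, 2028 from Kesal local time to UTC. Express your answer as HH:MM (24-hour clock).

10:00

1 September 2028 is a Friday, so the first Friday is September 1 and the second is September 8.
1 February 2029 is a Thursday, so the first Monday is February 5 and the second is February 12.
Daylight saving runs 8 September 2028 – 12 February 2029; September 21, 2028 is inside that window, so Kesal is at UTC+08:45.
18:45 local − 8h45m = 10:00 UTC.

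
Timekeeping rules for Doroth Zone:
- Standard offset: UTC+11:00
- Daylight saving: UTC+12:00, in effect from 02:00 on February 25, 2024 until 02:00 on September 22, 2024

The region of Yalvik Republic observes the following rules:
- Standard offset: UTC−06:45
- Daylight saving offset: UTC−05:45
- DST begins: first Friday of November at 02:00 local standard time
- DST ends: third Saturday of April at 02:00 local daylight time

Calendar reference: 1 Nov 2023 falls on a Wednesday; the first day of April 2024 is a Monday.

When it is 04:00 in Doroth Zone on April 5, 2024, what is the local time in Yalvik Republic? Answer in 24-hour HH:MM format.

10:15

Daylight saving runs 25 February – 22 September; April 5, 2024 is inside that window, so Doroth Zone is at UTC+12:00.
04:00 Doroth Zone − 12h = 16:00 UTC (rolling into the previous day, 4 April 2024).
1 November 2023 is a Wednesday, so the first Friday is November 3.
1 April 2024 is a Monday, so the first Saturday is April 6 and the third is April 20.
At the standard offset (UTC−06:45), 16:00 UTC − 6h45m = 09:15 Yalvik Republic standard time.
Daylight saving runs 3 November 2023 – 20 April 2024; the standard-time date in Yalvik Republic, April 4, 2024, is inside that window, so Yalvik Republic is at UTC−05:45.
16:00 UTC − 5h45m = 10:15 Yalvik Republic.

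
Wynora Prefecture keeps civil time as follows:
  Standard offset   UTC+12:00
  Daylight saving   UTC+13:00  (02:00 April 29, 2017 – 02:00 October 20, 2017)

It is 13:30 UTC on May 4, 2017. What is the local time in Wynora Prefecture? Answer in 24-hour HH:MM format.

02:30

At the standard offset (UTC+12:00), 13:30 UTC + 12h = 01:30 Wynora Prefecture standard time (rolling into the next day, 5 May 2017).
Daylight saving runs 29 April – 20 October; the standard-time date in Wynora Prefecture, May 5, 2017, is inside that window, so Wynora Prefecture is at UTC+13:00.
13:30 UTC + 13h = 02:30 local (rolling into the next day, 5 May 2017).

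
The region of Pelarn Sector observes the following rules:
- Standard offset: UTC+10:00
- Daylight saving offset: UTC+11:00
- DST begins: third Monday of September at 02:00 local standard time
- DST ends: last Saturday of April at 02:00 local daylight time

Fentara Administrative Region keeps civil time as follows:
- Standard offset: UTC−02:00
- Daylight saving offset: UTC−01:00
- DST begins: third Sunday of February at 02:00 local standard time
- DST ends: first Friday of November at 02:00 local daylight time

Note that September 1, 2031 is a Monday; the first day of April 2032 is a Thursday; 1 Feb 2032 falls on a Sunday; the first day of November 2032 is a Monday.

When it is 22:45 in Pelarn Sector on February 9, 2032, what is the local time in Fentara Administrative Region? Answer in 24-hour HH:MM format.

1 September 2031 is a Monday, so the first Monday is September 1 and the third is September 15.
1 April 2032 is a Thursday, so Saturdays fall on 3, 10, 17, 24; the last is April 24.
February 9, 2032 lies within the daylight-saving period (15 September 2031 – 24 April 2032), so Pelarn Sector is on daylight time, UTC+11:00.
22:45 Pelarn Sector − 11h = 11:45 UTC.
1 February 2032 is a Sunday, so the first Sunday is February 1 and the third is February 15.
1 November 2032 is a Monday, so the first Friday is November 5.
At the standard offset (UTC−02:00), 11:45 UTC − 2h = 09:45 Fentara Administrative Region standard time.
Daylight saving runs 15 February – 5 November; the standard-time date in Fentara Administrative Region, February 9, 2032, is outside that window, so Fentara Administrative Region is on standard time at UTC−02:00.
11:45 UTC − 2h = 09:45 Fentara Administrative Region.

09:45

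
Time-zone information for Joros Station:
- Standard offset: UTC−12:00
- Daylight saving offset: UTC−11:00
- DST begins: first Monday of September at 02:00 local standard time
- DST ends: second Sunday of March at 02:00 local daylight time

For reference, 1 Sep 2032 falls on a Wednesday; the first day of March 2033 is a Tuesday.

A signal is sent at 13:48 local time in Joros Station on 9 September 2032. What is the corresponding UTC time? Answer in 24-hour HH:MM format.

00:48

1 September 2032 is a Wednesday, so the first Monday is September 6.
1 March 2033 is a Tuesday, so the first Sunday is March 6 and the second is March 13.
Daylight saving runs 6 September 2032 – 13 March 2033; 9 September 2032 is inside that window, so Joros Station is at UTC−11:00.
13:48 local + 11h = 00:48 UTC (rolling into the next day, 10 September 2032).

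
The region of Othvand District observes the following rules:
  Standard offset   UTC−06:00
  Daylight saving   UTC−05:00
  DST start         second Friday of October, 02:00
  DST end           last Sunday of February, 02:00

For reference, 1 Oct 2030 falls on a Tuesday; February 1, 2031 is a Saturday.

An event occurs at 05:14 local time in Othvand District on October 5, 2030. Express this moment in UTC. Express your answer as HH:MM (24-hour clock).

1 October 2030 is a Tuesday, so the first Friday is October 4 and the second is October 11.
1 February 2031 is a Saturday, so Sundays fall on 2, 9, 16, 23; the last is February 23.
October 5, 2030 is outside the daylight-saving period (11 October 2030 – 23 February 2031), so Othvand District is on standard time, UTC−06:00.
05:14 local + 6h = 11:14 UTC.

11:14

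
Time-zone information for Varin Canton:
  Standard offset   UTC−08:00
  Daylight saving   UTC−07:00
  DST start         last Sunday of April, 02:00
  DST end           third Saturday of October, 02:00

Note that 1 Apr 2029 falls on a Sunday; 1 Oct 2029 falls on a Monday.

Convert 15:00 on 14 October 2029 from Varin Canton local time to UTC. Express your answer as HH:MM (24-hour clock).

1 April 2029 is a Sunday, so Sundays fall on 1, 8, 15, 22, 29; the last is April 29.
1 October 2029 is a Monday, so the first Saturday is October 6 and the third is October 20.
14 October 2029 lies within the daylight-saving period (29 April – 20 October), so Varin Canton is on daylight time, UTC−07:00.
15:00 local + 7h = 22:00 UTC.

22:00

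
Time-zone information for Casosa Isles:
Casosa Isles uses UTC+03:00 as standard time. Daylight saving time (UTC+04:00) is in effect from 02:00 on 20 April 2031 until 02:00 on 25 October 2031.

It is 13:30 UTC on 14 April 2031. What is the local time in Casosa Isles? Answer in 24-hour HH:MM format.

At the standard offset (UTC+03:00), 13:30 UTC + 3h = 16:30 Casosa Isles standard time.
The standard-time date in Casosa Isles, 14 April 2031, is outside the daylight-saving period (20 April – 25 October), so Casosa Isles is on standard time, UTC+03:00.
13:30 UTC + 3h = 16:30 local.

16:30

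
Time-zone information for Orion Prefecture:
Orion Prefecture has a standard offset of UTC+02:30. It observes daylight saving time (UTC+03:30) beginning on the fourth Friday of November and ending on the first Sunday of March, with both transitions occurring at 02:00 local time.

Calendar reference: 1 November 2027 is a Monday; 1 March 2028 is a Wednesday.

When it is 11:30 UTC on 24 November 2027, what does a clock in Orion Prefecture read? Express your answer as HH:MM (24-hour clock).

14:00

1 November 2027 is a Monday, so the first Friday is November 5 and the fourth is November 26.
1 March 2028 is a Wednesday, so the first Sunday is March 5.
At the standard offset (UTC+02:30), 11:30 UTC + 2h30m = 14:00 Orion Prefecture standard time.
Daylight saving runs 26 November 2027 – 5 March 2028; the standard-time date in Orion Prefecture, 24 November 2027, is outside that window, so Orion Prefecture is on standard time at UTC+02:30.
11:30 UTC + 2h30m = 14:00 local.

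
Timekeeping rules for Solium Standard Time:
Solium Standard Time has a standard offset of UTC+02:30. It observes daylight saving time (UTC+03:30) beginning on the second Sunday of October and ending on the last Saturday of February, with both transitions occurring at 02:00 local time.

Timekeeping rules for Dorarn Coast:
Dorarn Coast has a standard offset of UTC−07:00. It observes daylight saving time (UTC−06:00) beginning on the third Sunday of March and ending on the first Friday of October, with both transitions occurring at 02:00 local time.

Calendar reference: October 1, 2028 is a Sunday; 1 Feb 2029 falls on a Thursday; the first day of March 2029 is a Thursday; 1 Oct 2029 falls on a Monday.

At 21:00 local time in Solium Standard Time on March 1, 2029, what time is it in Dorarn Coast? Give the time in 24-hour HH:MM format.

1 October 2028 is a Sunday, so the first Sunday is October 1 and the second is October 8.
1 February 2029 is a Thursday, so Saturdays fall on 3, 10, 17, 24; the last is February 24.
March 1, 2029 is outside the daylight-saving period (8 October 2028 – 24 February 2029), so Solium Standard Time is on standard time, UTC+02:30.
21:00 Solium Standard Time − 2h30m = 18:30 UTC.
1 March 2029 is a Thursday, so the first Sunday is March 4 and the third is March 18.
1 October 2029 is a Monday, so the first Friday is October 5.
At the standard offset (UTC−07:00), 18:30 UTC − 7h = 11:30 Dorarn Coast standard time.
The standard-time date in Dorarn Coast, March 1, 2029, is outside the daylight-saving period (18 March – 5 October), so Dorarn Coast is on standard time, UTC−07:00.
18:30 UTC − 7h = 11:30 Dorarn Coast.

11:30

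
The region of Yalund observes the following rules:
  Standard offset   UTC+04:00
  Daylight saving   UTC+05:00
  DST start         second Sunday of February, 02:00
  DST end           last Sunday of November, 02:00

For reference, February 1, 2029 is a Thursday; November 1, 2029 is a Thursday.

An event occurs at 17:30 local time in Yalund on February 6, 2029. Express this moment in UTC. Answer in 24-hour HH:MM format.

1 February 2029 is a Thursday, so the first Sunday is February 4 and the second is February 11.
1 November 2029 is a Thursday, so Sundays fall on 4, 11, 18, 25; the last is November 25.
February 6, 2029 does not fall between 11 February and 25 November, so daylight saving is not in effect and Yalund is at UTC+04:00.
17:30 local − 4h = 13:30 UTC.

13:30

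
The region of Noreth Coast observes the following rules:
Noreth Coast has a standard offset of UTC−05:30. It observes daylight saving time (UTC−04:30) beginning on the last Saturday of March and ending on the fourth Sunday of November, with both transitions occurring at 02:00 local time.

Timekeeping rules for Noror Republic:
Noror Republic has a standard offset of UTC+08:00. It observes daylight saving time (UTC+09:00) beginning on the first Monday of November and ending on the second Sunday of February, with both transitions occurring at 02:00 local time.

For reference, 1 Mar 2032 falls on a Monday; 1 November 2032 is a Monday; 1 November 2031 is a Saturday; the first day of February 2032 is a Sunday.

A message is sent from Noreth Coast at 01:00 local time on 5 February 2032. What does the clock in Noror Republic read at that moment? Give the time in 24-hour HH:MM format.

15:30

1 March 2032 is a Monday, so Saturdays fall on 6, 13, 20, 27; the last is March 27.
1 November 2032 is a Monday, so the first Sunday is November 7 and the fourth is November 28.
Daylight saving runs 27 March – 28 November; 5 February 2032 is outside that window, so Noreth Coast is on standard time at UTC−05:30.
01:00 Noreth Coast + 5h30m = 06:30 UTC.
1 November 2031 is a Saturday, so the first Monday is November 3.
1 February 2032 is a Sunday, so the first Sunday is February 1 and the second is February 8.
At the standard offset (UTC+08:00), 06:30 UTC + 8h = 14:30 Noror Republic standard time.
The standard-time date in Noror Republic, 5 February 2032, falls between 3 November 2031 and 8 February 2032, so daylight saving is in effect and Noror Republic is at UTC+09:00.
06:30 UTC + 9h = 15:30 Noror Republic.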